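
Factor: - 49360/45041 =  - 80/73 = - 2^4*5^1*73^(-1 ) 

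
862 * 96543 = 83220066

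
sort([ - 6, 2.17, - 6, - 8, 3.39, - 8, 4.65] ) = [ -8, - 8 , - 6, - 6,  2.17 , 3.39,4.65 ] 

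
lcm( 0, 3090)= 0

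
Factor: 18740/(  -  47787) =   -  20/51 = - 2^2*3^ ( -1 )*5^1*17^( - 1) 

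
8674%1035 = 394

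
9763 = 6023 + 3740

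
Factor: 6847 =41^1  *  167^1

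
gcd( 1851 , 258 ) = 3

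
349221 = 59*5919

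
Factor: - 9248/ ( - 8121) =2^5*3^( - 1 )*17^2*2707^( - 1) 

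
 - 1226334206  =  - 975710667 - 250623539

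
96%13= 5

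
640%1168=640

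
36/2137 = 36/2137 = 0.02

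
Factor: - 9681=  - 3^1*7^1 * 461^1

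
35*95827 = 3353945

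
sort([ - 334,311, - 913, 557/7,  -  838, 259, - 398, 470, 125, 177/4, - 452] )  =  [ - 913, - 838, - 452, - 398,  -  334, 177/4,557/7, 125 , 259, 311, 470]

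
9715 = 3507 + 6208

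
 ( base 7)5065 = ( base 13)A57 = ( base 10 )1762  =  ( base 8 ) 3342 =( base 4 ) 123202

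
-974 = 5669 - 6643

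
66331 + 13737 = 80068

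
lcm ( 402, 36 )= 2412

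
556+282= 838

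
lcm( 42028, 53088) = 1008672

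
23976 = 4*5994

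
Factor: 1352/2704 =1/2 = 2^( - 1)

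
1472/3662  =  736/1831 = 0.40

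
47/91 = 47/91 =0.52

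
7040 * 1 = 7040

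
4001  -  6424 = -2423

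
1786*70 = 125020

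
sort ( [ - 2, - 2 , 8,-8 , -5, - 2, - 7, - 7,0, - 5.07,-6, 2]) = [ - 8,  -  7,-7,-6,  -  5.07,  -  5,-2,-2, - 2,0,  2,8] 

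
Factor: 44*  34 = 2^3*11^1 * 17^1 = 1496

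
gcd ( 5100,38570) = 10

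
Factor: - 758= -2^1*379^1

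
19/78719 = 19/78719 = 0.00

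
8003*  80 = 640240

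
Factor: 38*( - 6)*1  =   - 2^2*3^1*19^1 = - 228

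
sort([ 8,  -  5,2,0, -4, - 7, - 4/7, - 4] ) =[ - 7,  -  5, - 4, - 4, - 4/7,0, 2,8] 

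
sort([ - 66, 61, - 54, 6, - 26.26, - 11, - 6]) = [ - 66 , - 54, - 26.26,-11, - 6,6,61 ]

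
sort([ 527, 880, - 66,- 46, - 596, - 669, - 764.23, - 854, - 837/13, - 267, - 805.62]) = [ - 854, - 805.62, - 764.23,-669, - 596, -267,-66, - 837/13, - 46,527, 880 ]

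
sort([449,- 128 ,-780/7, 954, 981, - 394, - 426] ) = [  -  426, - 394, - 128, - 780/7, 449, 954, 981 ] 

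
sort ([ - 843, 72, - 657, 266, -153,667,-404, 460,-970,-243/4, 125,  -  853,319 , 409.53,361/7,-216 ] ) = [ - 970, - 853,-843, - 657, - 404,  -  216,-153,-243/4, 361/7, 72,125,266,319,409.53,460, 667]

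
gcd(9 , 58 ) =1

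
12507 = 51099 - 38592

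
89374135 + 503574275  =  592948410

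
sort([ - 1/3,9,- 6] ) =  [ - 6,  -  1/3,9 ]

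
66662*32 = 2133184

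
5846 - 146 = 5700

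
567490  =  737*770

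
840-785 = 55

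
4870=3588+1282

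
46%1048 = 46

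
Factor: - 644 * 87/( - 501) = 2^2*7^1 * 23^1*29^1* 167^( - 1 ) = 18676/167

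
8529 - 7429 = 1100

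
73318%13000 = 8318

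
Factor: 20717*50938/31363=2^1  *  79^( - 1)*397^ ( - 1 )*20717^1 *25469^1  =  1055282546/31363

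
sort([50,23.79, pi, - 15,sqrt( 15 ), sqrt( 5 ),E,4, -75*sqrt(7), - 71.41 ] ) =[ - 75*sqrt( 7) , - 71.41,  -  15, sqrt(5 ),E,pi,sqrt( 15),4,23.79,50]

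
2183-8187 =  - 6004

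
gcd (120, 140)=20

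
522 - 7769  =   - 7247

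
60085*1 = 60085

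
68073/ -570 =  -  22691/190= -  119.43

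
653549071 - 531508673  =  122040398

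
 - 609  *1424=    - 867216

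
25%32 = 25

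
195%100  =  95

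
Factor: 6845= 5^1 * 37^2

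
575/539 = 575/539 = 1.07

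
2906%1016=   874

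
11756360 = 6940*1694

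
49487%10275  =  8387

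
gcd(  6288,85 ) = 1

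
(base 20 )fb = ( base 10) 311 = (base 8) 467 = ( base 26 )BP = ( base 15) 15b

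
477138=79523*6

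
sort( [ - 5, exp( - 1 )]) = [  -  5, exp(- 1)]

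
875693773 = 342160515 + 533533258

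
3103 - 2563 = 540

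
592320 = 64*9255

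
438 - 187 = 251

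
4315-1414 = 2901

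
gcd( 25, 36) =1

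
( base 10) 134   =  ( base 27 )4Q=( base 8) 206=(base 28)4M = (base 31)4A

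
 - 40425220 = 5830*( - 6934 )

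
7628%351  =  257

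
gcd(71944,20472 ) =8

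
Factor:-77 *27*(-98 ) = 2^1 *3^3*  7^3 * 11^1 = 203742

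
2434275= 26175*93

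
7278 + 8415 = 15693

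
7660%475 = 60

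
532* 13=6916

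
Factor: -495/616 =-2^(-3 )*3^2*5^1*7^(-1)=- 45/56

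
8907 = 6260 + 2647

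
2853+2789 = 5642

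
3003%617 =535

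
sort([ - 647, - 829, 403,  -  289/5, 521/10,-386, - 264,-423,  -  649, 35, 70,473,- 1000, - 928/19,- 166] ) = [- 1000, -829, - 649, - 647,- 423,-386, - 264,-166, - 289/5, - 928/19,35, 521/10, 70,  403, 473]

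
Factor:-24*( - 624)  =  2^7*3^2 * 13^1 = 14976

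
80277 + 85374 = 165651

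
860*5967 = 5131620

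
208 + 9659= 9867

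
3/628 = 3/628   =  0.00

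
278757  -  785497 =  - 506740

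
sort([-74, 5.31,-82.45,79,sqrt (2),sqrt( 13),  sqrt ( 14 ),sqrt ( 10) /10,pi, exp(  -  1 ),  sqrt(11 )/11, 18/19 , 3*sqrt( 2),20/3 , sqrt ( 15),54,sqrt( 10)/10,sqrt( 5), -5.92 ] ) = [ - 82.45, - 74, - 5.92,sqrt( 11 )/11, sqrt( 10)/10 , sqrt(10) /10,exp(  -  1), 18/19, sqrt(2),sqrt( 5),  pi,  sqrt( 13),sqrt( 14 ),sqrt(15) , 3*sqrt(2 ), 5.31, 20/3,54,79] 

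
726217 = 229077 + 497140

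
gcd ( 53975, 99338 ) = 1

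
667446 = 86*7761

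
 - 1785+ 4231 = 2446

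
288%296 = 288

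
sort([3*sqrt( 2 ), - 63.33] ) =[ - 63.33,  3*sqrt( 2) ] 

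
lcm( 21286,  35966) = 1043014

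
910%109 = 38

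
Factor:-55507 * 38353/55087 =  - 7^1*31^( -1)*47^1 *1181^1 * 1777^( - 1 )*5479^1 = - 2128859971/55087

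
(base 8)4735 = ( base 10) 2525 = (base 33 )2AH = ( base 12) 1565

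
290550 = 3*96850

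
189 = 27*7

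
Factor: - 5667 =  - 3^1*1889^1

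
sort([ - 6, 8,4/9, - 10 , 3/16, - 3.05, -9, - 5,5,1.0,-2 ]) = [  -  10, - 9, - 6, - 5, - 3.05,-2,3/16,4/9, 1.0,5, 8]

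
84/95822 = 42/47911 = 0.00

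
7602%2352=546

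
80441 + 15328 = 95769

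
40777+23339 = 64116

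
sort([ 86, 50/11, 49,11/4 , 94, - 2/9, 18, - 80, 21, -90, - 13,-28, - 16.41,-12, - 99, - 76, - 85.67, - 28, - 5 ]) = [ - 99, - 90, - 85.67,-80,-76, - 28,-28, - 16.41,-13, - 12,-5 , - 2/9, 11/4, 50/11 , 18, 21,49,86, 94 ] 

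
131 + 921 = 1052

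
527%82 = 35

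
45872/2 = 22936 = 22936.00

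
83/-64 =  - 2 + 45/64 = - 1.30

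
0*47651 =0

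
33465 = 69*485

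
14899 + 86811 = 101710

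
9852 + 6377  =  16229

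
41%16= 9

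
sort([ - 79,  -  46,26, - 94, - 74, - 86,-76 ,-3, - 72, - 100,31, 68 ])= [ - 100, - 94, - 86,  -  79,-76 , - 74, - 72,  -  46, - 3,26, 31, 68 ]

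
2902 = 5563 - 2661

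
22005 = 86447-64442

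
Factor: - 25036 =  - 2^2*11^1*569^1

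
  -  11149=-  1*11149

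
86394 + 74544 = 160938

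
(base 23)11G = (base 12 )3B4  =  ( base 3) 210001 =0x238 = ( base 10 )568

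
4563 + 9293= 13856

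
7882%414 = 16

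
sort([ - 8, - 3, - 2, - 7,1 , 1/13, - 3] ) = [ - 8, - 7, - 3, - 3, - 2, 1/13, 1 ] 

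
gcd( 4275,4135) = 5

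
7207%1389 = 262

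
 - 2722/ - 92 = 1361/46 =29.59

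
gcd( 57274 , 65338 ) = 14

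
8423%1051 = 15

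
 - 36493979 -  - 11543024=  - 24950955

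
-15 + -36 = - 51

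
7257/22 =7257/22 = 329.86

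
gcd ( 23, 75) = 1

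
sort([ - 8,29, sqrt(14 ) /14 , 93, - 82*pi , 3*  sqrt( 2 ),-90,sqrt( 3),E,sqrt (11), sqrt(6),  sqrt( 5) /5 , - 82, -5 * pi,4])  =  [ - 82*pi, - 90, -82, - 5*pi, - 8,sqrt (14)/14,sqrt( 5) /5 , sqrt( 3), sqrt(6 ),E,  sqrt( 11), 4,3 * sqrt (2), 29,93]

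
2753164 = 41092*67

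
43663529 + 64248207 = 107911736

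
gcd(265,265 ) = 265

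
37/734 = 37/734 = 0.05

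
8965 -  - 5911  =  14876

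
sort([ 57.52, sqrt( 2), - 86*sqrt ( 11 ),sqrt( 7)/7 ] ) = [ - 86* sqrt( 11),sqrt( 7)/7,sqrt( 2), 57.52 ] 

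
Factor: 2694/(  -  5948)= - 1347/2974 = - 2^( - 1) * 3^1*449^1*1487^(- 1)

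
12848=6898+5950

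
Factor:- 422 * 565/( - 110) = 23843/11 = 11^(-1) * 113^1 * 211^1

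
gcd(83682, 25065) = 9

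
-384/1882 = - 192/941  =  -0.20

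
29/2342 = 29/2342 = 0.01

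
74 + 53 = 127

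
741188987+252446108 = 993635095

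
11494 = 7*1642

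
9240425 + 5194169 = 14434594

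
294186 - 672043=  - 377857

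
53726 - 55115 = -1389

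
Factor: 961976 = 2^3*120247^1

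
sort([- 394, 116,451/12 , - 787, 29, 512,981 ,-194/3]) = [ - 787,  -  394, -194/3,29, 451/12 , 116, 512,  981] 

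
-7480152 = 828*(- 9034) 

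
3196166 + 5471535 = 8667701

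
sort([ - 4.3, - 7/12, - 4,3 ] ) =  [ - 4.3, - 4, - 7/12,3 ] 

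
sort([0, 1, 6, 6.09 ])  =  [ 0, 1, 6,6.09]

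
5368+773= 6141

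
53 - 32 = 21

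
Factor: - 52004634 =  - 2^1*3^1*11^1*19^1*113^1 *367^1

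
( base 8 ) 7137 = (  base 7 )13504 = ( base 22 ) 7d5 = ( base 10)3679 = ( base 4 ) 321133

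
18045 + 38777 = 56822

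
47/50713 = 1/1079 = 0.00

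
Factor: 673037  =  19^1*35423^1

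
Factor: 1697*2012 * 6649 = 22702106236   =  2^2*61^1* 109^1 * 503^1*1697^1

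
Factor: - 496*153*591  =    -  2^4*3^3*17^1*31^1*197^1 = - 44849808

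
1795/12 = 1795/12   =  149.58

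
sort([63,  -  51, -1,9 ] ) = [ - 51 ,  -  1,9, 63]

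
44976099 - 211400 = 44764699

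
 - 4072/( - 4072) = 1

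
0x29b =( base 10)667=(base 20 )1D7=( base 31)lg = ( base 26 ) PH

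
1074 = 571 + 503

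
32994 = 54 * 611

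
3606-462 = 3144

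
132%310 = 132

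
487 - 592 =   -  105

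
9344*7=65408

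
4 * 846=3384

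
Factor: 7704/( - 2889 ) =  -2^3*3^( - 1 ) = - 8/3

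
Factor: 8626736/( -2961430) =- 2^3*5^( - 1) *31^( - 1)*41^ ( - 1)*233^(  -  1) * 539171^1  =  - 4313368/1480715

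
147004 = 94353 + 52651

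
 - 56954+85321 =28367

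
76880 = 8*9610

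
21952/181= 21952/181 =121.28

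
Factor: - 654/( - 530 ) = 3^1 * 5^( - 1 )*53^ (-1 )*109^1=327/265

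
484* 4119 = 1993596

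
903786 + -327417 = 576369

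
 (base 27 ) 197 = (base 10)979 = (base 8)1723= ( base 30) 12j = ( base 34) SR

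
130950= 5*26190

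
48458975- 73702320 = -25243345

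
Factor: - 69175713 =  - 3^1*19^1 *139^1*8731^1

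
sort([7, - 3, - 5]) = [ - 5, - 3 , 7 ]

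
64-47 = 17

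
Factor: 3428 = 2^2*857^1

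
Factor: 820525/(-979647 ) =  - 3^(-1)*5^2 * 23^1*1427^1 * 326549^(-1) 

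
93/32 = 2 + 29/32=   2.91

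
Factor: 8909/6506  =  2^(  -  1 )*59^1*151^1*3253^ (  -  1)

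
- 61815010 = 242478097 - 304293107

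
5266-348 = 4918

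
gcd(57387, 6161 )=1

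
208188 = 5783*36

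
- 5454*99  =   - 539946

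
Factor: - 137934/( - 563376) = 2^(  -  3 ) * 3^1*11^ ( - 2 )*79^1 = 237/968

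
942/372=157/62 = 2.53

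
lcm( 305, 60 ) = 3660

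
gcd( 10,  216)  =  2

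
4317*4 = 17268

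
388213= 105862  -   - 282351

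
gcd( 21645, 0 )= 21645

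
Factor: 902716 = 2^2*127^1*1777^1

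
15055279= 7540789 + 7514490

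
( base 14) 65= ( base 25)3e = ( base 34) 2l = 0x59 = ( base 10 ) 89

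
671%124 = 51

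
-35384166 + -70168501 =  -105552667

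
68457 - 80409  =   - 11952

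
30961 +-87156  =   - 56195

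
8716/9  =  968 + 4/9=   968.44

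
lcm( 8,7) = 56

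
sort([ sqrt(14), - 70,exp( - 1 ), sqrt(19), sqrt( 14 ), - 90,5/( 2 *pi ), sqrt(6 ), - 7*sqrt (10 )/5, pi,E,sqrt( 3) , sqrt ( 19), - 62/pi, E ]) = [- 90,-70, - 62/pi,  -  7 *sqrt( 10)/5,  exp(  -  1 ), 5/( 2*pi ), sqrt( 3), sqrt( 6 ), E,E , pi, sqrt( 14 ),  sqrt( 14), sqrt( 19), sqrt( 19) ]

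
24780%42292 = 24780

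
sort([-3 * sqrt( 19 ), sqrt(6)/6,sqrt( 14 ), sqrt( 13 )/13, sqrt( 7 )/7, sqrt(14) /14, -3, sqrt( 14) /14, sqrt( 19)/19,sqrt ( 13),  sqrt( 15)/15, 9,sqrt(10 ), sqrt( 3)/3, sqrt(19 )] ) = [ - 3*sqrt( 19), - 3,sqrt( 19 ) /19,sqrt( 15)/15,sqrt( 14)/14, sqrt ( 14)/14, sqrt( 13) /13,  sqrt( 7 )/7, sqrt( 6)/6,sqrt( 3)/3,sqrt(10) , sqrt( 13), sqrt (14), sqrt( 19), 9 ] 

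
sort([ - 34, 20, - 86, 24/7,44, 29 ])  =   [  -  86,-34, 24/7,20, 29, 44]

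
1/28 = 1/28 = 0.04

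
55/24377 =55/24377 = 0.00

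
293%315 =293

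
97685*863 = 84302155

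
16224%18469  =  16224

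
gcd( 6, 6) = 6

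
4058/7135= 4058/7135 = 0.57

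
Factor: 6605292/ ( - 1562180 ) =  - 1651323/390545 = -3^1*5^( - 1 )*19^( - 1)*4111^( - 1 )*550441^1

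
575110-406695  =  168415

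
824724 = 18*45818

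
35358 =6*5893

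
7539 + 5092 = 12631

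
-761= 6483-7244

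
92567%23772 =21251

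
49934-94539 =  - 44605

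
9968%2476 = 64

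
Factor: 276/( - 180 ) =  - 3^(  -  1)*5^( - 1)* 23^1 = -23/15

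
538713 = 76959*7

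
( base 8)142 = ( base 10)98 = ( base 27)3h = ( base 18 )58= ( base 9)118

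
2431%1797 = 634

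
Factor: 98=2^1*7^2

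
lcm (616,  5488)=60368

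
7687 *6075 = 46698525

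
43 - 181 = -138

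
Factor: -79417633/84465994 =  - 2^(-1)*53^( - 1 )*796849^( - 1 )*79417633^1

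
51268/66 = 25634/33 = 776.79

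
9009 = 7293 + 1716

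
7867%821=478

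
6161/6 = 6161/6 = 1026.83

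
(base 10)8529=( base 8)20521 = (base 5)233104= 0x2151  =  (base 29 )a43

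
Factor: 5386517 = 5386517^1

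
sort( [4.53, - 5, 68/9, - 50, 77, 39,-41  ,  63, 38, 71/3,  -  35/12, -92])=[-92,-50,-41, - 5,-35/12, 4.53, 68/9,71/3, 38,39,63 , 77]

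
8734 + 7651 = 16385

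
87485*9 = 787365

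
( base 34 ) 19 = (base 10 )43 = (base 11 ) 3a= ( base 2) 101011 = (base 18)27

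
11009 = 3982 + 7027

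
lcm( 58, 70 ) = 2030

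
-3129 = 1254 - 4383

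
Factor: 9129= 3^1*17^1*179^1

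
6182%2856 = 470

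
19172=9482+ 9690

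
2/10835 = 2/10835 = 0.00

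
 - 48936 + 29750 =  - 19186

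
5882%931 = 296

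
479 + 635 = 1114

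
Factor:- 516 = -2^2*3^1*43^1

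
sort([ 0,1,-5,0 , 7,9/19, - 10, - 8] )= [-10,  -  8, - 5,0, 0,9/19, 1 , 7]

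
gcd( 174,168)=6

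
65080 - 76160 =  - 11080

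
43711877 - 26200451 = 17511426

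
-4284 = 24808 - 29092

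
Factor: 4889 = 4889^1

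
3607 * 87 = 313809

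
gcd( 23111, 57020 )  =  1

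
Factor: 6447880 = 2^3*5^1*331^1*487^1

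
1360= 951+409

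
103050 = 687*150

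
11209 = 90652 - 79443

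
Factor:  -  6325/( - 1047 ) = 3^( - 1 )*5^2*  11^1*23^1* 349^( - 1)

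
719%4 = 3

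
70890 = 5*14178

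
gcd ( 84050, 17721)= 1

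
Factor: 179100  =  2^2 * 3^2 * 5^2*199^1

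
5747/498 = 11 + 269/498 = 11.54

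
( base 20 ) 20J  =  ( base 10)819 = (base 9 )1110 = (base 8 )1463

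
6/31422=1/5237 = 0.00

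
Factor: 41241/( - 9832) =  - 2^ ( - 3 )*3^1*59^1*233^1*1229^(-1) 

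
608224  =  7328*83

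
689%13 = 0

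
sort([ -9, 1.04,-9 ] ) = [ - 9,-9,1.04]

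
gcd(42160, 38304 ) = 16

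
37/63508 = 37/63508 = 0.00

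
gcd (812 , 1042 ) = 2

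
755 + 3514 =4269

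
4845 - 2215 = 2630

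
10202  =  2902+7300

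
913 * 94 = 85822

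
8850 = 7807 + 1043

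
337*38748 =13058076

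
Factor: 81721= 71^1*1151^1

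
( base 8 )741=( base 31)FG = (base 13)2B0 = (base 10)481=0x1e1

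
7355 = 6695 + 660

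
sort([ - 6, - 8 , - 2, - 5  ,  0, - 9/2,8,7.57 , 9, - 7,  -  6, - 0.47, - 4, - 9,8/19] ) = [ - 9,-8, - 7,-6, - 6, - 5,  -  9/2 , - 4 , - 2,-0.47 , 0, 8/19,7.57 , 8,9]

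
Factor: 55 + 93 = 2^2 * 37^1 = 148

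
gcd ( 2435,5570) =5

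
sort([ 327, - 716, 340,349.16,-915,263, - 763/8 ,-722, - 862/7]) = [ - 915, - 722,-716, - 862/7,-763/8, 263  ,  327,340,349.16 ] 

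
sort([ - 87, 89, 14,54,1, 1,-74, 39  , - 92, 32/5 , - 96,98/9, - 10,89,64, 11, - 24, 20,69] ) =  [ - 96, - 92, - 87,-74,-24  ,-10,1,  1,32/5,  98/9, 11 , 14,20,39, 54,64, 69 , 89, 89]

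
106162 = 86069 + 20093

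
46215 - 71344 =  -25129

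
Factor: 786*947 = 744342 = 2^1 * 3^1*131^1*947^1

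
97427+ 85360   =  182787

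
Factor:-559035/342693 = - 615/377 =-3^1*5^1*13^( - 1)*29^( - 1 )*41^1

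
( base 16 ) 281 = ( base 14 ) 33b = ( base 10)641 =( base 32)K1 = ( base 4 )22001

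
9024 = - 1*( - 9024) 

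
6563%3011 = 541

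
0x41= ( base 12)55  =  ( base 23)2J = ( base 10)65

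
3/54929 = 3/54929 = 0.00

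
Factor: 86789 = 59^1*1471^1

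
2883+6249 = 9132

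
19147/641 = 19147/641 = 29.87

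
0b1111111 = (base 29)4b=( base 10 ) 127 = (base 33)3S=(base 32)3v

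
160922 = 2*80461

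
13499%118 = 47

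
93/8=11 + 5/8 = 11.62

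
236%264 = 236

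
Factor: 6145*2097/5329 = 3^2 * 5^1*73^( - 2 )*233^1*1229^1 = 12886065/5329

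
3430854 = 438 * 7833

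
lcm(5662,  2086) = 39634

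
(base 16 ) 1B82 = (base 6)52334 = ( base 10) 7042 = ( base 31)7A5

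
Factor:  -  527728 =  - 2^4*32983^1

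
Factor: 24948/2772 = 9 = 3^2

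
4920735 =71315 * 69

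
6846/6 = 1141 = 1141.00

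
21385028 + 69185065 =90570093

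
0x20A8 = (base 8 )20250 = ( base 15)2725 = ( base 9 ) 12418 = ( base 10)8360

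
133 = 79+54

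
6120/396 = 170/11 = 15.45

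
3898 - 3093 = 805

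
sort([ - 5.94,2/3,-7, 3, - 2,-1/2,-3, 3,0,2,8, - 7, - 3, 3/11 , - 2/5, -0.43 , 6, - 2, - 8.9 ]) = [ - 8.9,-7, - 7, - 5.94,- 3, -3, - 2, -2, - 1/2,- 0.43, - 2/5,0,3/11,2/3, 2, 3  ,  3,6,8] 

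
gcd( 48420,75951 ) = 9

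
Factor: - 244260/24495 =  - 2^2*3^1*59^1*71^( - 1)=-  708/71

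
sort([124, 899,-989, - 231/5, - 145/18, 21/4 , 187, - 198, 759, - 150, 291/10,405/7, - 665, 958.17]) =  [ - 989 , - 665, - 198, - 150, - 231/5, - 145/18, 21/4, 291/10 , 405/7, 124, 187, 759, 899, 958.17]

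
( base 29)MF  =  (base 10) 653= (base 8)1215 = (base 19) 1F7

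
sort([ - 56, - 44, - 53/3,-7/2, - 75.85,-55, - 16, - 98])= [ - 98, - 75.85, - 56, - 55, - 44, - 53/3, - 16, - 7/2] 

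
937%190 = 177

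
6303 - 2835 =3468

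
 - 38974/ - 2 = 19487/1 = 19487.00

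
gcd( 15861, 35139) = 51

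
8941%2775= 616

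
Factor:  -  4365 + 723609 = 719244 = 2^2*3^2*19979^1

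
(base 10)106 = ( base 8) 152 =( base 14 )78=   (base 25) 46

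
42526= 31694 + 10832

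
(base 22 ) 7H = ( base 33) 56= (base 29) 5q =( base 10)171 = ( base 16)AB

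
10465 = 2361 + 8104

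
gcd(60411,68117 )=1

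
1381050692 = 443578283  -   - 937472409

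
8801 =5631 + 3170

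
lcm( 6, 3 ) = 6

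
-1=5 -6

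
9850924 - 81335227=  - 71484303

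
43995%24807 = 19188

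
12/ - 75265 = -1 + 75253/75265=-0.00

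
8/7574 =4/3787 = 0.00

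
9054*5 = 45270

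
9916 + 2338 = 12254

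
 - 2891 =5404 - 8295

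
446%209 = 28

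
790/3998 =395/1999 =0.20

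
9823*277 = 2720971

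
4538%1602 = 1334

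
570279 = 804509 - 234230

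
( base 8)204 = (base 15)8c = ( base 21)66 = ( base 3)11220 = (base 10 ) 132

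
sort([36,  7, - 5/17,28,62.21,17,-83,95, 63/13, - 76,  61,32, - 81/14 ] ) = [- 83,-76,- 81/14,  -  5/17,  63/13, 7,17, 28,32, 36,61, 62.21, 95]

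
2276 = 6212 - 3936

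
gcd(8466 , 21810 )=6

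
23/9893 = 23/9893 = 0.00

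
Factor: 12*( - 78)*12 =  - 11232=- 2^5*3^3*13^1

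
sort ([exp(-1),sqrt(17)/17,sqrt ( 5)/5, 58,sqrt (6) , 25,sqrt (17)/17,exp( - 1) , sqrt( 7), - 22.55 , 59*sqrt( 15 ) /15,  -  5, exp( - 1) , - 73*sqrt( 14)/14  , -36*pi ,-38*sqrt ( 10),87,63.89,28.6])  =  [ - 38*sqrt( 10), - 36*pi, - 22.55, - 73*sqrt( 14)/14 , - 5,sqrt (17 ) /17, sqrt(17)/17,exp ( - 1),exp(-1),exp ( - 1 ),sqrt(5) /5, sqrt (6), sqrt(7),  59 * sqrt( 15 )/15, 25,28.6, 58,63.89, 87]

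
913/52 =17 + 29/52 = 17.56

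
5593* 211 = 1180123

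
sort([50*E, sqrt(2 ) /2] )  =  [ sqrt( 2)/2 , 50*E ] 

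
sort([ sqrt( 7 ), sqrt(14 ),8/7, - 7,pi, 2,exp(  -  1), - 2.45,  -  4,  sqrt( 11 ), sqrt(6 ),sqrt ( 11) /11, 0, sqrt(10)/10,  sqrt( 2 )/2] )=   [ - 7 ,-4, - 2.45 , 0,  sqrt( 11)/11,sqrt( 10)/10,exp( - 1 ), sqrt( 2)/2,  8/7, 2,sqrt( 6),sqrt( 7),pi, sqrt(11),sqrt(14) ] 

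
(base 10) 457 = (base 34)df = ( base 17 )19F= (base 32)E9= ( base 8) 711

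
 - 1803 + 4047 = 2244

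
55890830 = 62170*899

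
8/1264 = 1/158 = 0.01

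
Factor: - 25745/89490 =-271/942  =  - 2^( - 1)*3^( - 1 ) *157^(- 1)*271^1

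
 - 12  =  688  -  700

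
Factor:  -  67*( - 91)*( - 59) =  - 359723 = - 7^1*13^1* 59^1 * 67^1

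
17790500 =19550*910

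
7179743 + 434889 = 7614632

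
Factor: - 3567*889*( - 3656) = 2^3*3^1*7^1*29^1*41^1  *  127^1 * 457^1 = 11593406328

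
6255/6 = 1042 + 1/2=1042.50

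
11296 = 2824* 4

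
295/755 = 59/151 = 0.39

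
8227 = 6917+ 1310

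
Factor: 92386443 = 3^1*47^1 *655223^1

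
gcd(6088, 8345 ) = 1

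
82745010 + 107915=82852925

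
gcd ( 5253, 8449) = 17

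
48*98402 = 4723296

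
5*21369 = 106845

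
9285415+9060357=18345772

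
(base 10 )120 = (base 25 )4k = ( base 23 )55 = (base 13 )93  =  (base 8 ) 170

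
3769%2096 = 1673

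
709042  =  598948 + 110094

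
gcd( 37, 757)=1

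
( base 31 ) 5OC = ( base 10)5561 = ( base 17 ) 1242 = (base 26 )85n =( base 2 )1010110111001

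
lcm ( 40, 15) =120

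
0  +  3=3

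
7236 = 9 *804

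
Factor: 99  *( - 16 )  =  -1584=- 2^4*3^2*11^1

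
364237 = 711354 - 347117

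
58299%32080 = 26219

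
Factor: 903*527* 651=309798531 = 3^2*7^2*17^1*31^2*43^1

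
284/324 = 71/81 = 0.88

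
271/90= 271/90= 3.01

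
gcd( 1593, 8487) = 9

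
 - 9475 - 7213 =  -16688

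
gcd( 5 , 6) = 1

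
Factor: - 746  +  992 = 246 = 2^1*3^1*41^1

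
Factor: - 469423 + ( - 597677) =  - 2^2*3^1*5^2*3557^1= - 1067100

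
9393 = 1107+8286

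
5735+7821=13556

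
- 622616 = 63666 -686282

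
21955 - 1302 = 20653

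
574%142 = 6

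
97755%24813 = 23316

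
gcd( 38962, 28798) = 1694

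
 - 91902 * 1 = -91902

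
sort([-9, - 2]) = [ - 9 , - 2] 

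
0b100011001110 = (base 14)B70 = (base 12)137A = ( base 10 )2254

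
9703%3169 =196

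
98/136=49/68=0.72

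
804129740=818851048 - 14721308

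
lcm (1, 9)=9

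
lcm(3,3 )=3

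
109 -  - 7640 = 7749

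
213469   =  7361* 29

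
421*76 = 31996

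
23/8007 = 23/8007 =0.00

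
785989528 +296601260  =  1082590788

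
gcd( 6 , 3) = 3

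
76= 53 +23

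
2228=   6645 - 4417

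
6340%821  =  593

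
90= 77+13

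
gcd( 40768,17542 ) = 98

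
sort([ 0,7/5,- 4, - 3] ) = [  -  4, - 3,0 , 7/5] 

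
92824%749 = 697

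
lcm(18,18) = 18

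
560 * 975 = 546000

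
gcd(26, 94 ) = 2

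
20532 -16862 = 3670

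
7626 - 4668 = 2958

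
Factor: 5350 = 2^1*5^2*107^1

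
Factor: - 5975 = - 5^2*239^1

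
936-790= 146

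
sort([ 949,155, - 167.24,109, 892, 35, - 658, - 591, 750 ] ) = [-658 , - 591, - 167.24, 35,109, 155, 750, 892, 949 ] 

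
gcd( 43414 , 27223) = 7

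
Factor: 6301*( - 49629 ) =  - 3^1*71^1*233^1* 6301^1 =- 312712329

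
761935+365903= 1127838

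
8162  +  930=9092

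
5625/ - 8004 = - 1875/2668= - 0.70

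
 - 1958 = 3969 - 5927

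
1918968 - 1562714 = 356254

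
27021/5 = 5404+ 1/5 = 5404.20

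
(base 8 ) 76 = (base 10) 62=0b111110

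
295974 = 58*5103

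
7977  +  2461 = 10438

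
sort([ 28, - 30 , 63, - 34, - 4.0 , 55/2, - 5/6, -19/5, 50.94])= [ - 34, - 30, - 4.0, - 19/5,-5/6,55/2,28, 50.94,63 ]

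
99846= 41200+58646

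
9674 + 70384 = 80058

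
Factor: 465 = 3^1* 5^1 * 31^1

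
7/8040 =7/8040=0.00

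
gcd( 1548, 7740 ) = 1548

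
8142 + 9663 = 17805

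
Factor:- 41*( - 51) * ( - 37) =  - 77367 = - 3^1*17^1 * 37^1 * 41^1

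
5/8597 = 5/8597 = 0.00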